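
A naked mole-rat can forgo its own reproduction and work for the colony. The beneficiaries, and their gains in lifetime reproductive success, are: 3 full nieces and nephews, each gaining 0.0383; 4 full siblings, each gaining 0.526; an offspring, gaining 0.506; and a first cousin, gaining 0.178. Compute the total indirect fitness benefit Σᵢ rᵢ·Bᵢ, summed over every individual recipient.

r to a full niece or nephew = 1/4 (full aunt/uncle↔niece/nephew: two paths of length 3 through the shared grandparent pair: r = 2·(1/2)^3 = 1/4).
r to a full sibling = 1/2 (full sibs share both parents — two paths of length 2: r = 2·(1/2)^2 = 1/2).
r to an offspring = 0.5 (one parent–offspring link: r = (1/2)^1 = 1/2).
r to a first cousin = 0.125 (first cousins share one grandparent pair — two paths of length 4: r = 2·(1/2)^4 = 1/8).
Summing one r·B term per recipient: 3·0.25·0.0383 + 4·0.5·0.526 + 1·0.5·0.506 + 1·0.125·0.178 = 1.355975.

1.355975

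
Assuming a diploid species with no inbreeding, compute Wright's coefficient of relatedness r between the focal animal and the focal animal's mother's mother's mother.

Each parent–offspring link contributes a factor of 1/2, and independent paths through distinct common ancestors add.
Three parent–offspring links: r = (1/2)^3 = 1/8.

0.125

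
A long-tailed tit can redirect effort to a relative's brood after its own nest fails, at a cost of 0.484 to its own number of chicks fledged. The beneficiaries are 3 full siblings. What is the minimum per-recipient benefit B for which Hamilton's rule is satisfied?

r to a full sibling = 0.5 (full sibs share both parents — two paths of length 2: r = 2·(1/2)^2 = 1/2).
Hamilton's rule with n recipients of equal r: n·r·B > C, so B > C/(n·r) = 0.484/(3·0.5) = 0.3227.

0.3227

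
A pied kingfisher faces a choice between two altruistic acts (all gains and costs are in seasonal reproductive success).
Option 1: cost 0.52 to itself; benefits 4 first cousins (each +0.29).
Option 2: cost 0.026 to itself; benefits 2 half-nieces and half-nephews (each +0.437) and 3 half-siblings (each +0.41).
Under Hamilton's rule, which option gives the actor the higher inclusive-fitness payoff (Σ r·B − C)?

Option 1: r to a first cousin = 0.125.
Option 1: Σ r·B − C = (4·0.125·0.29) − 0.52 = -0.375.
Option 2: r to a half-niece or half-nephew = 0.125.
Option 2: r to a half-sibling = 0.25.
Option 2: Σ r·B − C = (2·0.125·0.437 + 3·0.25·0.41) − 0.026 = 0.39075.
Option 2 has the higher net inclusive-fitness payoff.

Option 2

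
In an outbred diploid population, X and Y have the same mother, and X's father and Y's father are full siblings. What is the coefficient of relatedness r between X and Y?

Relatedness sums over independent paths through distinct common ancestors.
X and Y are related in two ways: half-sibs through their shared mother (r = 1/4) and first cousins through their fathers (r = 1/8).
r = 1/4 + 1/8 = 0.375.

0.375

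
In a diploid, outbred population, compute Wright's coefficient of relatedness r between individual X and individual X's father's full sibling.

Each parent–offspring link contributes a factor of 1/2, and independent paths through distinct common ancestors add.
Full aunt/uncle↔niece/nephew: two paths of length 3 through the shared grandparent pair: r = 2·(1/2)^3 = 1/4.

0.25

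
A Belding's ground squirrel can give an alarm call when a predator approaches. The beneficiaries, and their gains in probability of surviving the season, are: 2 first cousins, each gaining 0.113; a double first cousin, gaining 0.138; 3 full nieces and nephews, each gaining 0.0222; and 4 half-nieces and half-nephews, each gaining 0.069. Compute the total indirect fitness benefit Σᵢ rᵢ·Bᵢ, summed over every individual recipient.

r to a first cousin = 0.125 (first cousins share one grandparent pair — two paths of length 4: r = 2·(1/2)^4 = 1/8).
r to a double first cousin = 0.25 (double first cousins share both grandparent pairs — four paths of length 4: r = 4·(1/2)^4 = 1/4).
r to a full niece or nephew = 0.25 (full aunt/uncle↔niece/nephew: two paths of length 3 through the shared grandparent pair: r = 2·(1/2)^3 = 1/4).
r to a half-niece or half-nephew = 1/8 (half-aunt/uncle↔niece/nephew: one path of length 3: r = (1/2)^3 = 1/8).
Summing one r·B term per recipient: 2·0.125·0.113 + 1·0.25·0.138 + 3·0.25·0.0222 + 4·0.125·0.069 = 0.1139.

0.1139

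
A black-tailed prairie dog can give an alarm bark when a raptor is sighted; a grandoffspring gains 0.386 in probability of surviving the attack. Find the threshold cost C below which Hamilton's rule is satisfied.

0.0965

r to a grandoffspring = 0.25 (two parent–offspring links: r = (1/2)^2 = 1/4).
Hamilton's rule: n·r·B > C, so the trait is favored while C < n·r·B = 1·0.25·0.386 = 0.0965.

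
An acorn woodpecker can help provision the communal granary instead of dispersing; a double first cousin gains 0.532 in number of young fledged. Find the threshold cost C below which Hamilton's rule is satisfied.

r to a double first cousin = 0.25 (double first cousins share both grandparent pairs — four paths of length 4: r = 4·(1/2)^4 = 1/4).
Hamilton's rule: n·r·B > C, so the trait is favored while C < n·r·B = 1·0.25·0.532 = 0.133.

0.133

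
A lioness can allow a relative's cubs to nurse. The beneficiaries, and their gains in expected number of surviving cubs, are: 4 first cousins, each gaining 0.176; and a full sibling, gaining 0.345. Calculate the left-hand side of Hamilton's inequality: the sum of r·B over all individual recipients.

r to a first cousin = 0.125 (first cousins share one grandparent pair — two paths of length 4: r = 2·(1/2)^4 = 1/8).
r to a full sibling = 1/2 (full sibs share both parents — two paths of length 2: r = 2·(1/2)^2 = 1/2).
Summing one r·B term per recipient: 4·0.125·0.176 + 1·0.5·0.345 = 0.2605.

0.2605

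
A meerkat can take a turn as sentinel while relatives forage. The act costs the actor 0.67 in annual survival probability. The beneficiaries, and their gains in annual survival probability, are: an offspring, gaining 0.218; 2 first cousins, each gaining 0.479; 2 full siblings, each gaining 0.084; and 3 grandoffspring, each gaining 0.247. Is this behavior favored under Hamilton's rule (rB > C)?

No

Hamilton's rule: the trait is favored when the sum of r·B over every recipient exceeds the actor's cost C.
r to an offspring = 0.5 (one parent–offspring link: r = (1/2)^1 = 1/2).
r to a first cousin = 0.125 (first cousins share one grandparent pair — two paths of length 4: r = 2·(1/2)^4 = 1/8).
r to a full sibling = 1/2 (full sibs share both parents — two paths of length 2: r = 2·(1/2)^2 = 1/2).
r to a grandoffspring = 1/4 (two parent–offspring links: r = (1/2)^2 = 1/4).
Summing one r·B term per recipient: 1·0.5·0.218 + 2·0.125·0.479 + 2·0.5·0.084 + 3·0.25·0.247 = 0.498.
0.498 < 0.67: the indirect benefit is less than the cost.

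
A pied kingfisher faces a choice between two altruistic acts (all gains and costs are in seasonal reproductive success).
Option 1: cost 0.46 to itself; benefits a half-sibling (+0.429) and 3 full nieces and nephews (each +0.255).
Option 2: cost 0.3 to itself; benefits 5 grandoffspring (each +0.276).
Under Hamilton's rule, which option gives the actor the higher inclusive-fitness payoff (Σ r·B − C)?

Option 2

Option 1: r to a half-sibling = 0.25.
Option 1: r to a full niece or nephew = 0.25.
Option 1: Σ r·B − C = (1·0.25·0.429 + 3·0.25·0.255) − 0.46 = -0.1615.
Option 2: r to a grandoffspring = 0.25.
Option 2: Σ r·B − C = (5·0.25·0.276) − 0.3 = 0.045.
Option 2 has the higher net inclusive-fitness payoff.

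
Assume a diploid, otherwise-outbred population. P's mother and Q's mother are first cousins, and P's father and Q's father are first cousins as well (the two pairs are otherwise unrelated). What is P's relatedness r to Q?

Independent pedigree routes through distinct common ancestors add.
P and Q are related in two ways: second cousins through their mothers (r = 1/32) and second cousins through their fathers (r = 1/32).
r = 1/32 + 1/32 = 0.0625.

0.0625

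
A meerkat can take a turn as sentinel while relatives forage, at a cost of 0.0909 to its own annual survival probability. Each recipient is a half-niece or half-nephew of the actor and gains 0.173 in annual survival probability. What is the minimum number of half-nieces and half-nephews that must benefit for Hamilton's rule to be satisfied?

5

r to a half-niece or half-nephew = 1/8 (half-aunt/uncle↔niece/nephew: one path of length 3: r = (1/2)^3 = 1/8).
Hamilton's rule: n·r·B > C  ⇒  n > C/(r·B) = 0.0909/(0.125·0.173) = 4.203.
The smallest integer exceeding 4.203 is 5.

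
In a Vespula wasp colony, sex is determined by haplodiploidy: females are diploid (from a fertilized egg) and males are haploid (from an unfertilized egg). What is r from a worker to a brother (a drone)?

Her haploid brother carries none of their father's genes and a random half of their mother's genome; that half matches the maternal half of her own genome with probability 1/2: r = 1/2 · 1/2 = 1/4.

0.25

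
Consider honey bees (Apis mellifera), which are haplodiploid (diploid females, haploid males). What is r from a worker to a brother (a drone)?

0.25

Her haploid brother carries none of their father's genes and a random half of their mother's genome; that half matches the maternal half of her own genome with probability 1/2: r = 1/2 · 1/2 = 1/4.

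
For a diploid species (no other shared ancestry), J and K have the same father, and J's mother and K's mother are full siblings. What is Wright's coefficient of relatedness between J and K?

0.375

Relatedness sums over independent paths through distinct common ancestors.
J and K are related in two ways: half-sibs through their shared father (r = 1/4) and first cousins through their mothers (r = 1/8).
r = 1/4 + 1/8 = 3/8 = 0.375.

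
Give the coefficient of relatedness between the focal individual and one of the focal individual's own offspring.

Each parent–offspring link contributes a factor of 1/2, and independent paths through distinct common ancestors add.
One parent–offspring link: r = (1/2)^1 = 1/2.

0.5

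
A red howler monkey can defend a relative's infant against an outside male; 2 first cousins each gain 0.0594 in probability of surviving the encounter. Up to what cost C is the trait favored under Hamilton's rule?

0.01485

r to a first cousin = 1/8 (first cousins share one grandparent pair — two paths of length 4: r = 2·(1/2)^4 = 1/8).
Hamilton's rule: n·r·B > C, so the trait is favored while C < n·r·B = 2·0.125·0.0594 = 0.01485.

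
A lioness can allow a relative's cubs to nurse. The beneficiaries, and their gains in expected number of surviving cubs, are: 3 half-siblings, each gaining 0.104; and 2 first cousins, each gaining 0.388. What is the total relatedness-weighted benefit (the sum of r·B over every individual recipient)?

0.175

r to a half-sibling = 0.25 (half-sibs share one parent — one path of length 2: r = (1/2)^2 = 1/4).
r to a first cousin = 1/8 (first cousins share one grandparent pair — two paths of length 4: r = 2·(1/2)^4 = 1/8).
Summing one r·B term per recipient: 3·0.25·0.104 + 2·0.125·0.388 = 0.175.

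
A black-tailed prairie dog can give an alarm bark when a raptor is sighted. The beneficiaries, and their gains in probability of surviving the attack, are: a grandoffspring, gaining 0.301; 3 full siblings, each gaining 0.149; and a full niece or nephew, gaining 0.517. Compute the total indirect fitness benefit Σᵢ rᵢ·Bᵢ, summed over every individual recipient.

0.428

r to a grandoffspring = 1/4 (two parent–offspring links: r = (1/2)^2 = 1/4).
r to a full sibling = 1/2 (full sibs share both parents — two paths of length 2: r = 2·(1/2)^2 = 1/2).
r to a full niece or nephew = 1/4 (full aunt/uncle↔niece/nephew: two paths of length 3 through the shared grandparent pair: r = 2·(1/2)^3 = 1/4).
Summing one r·B term per recipient: 1·0.25·0.301 + 3·0.5·0.149 + 1·0.25·0.517 = 0.428.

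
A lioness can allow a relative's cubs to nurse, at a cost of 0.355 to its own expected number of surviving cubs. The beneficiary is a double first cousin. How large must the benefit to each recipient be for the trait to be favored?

1.42

r to a double first cousin = 1/4 (double first cousins share both grandparent pairs — four paths of length 4: r = 4·(1/2)^4 = 1/4).
Hamilton's rule with n recipients of equal r: n·r·B > C, so B > C/(n·r) = 0.355/(1·0.25) = 1.42.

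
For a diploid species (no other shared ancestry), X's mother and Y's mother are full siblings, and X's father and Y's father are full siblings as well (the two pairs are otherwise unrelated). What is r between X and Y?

With two independent routes of shared ancestry, r is the sum of the two contributions.
X and Y are related in two ways: first cousins through their mothers (r = 1/8) and first cousins through their fathers (r = 1/8) — i.e. double first cousins.
r = 1/8 + 1/8 = 0.25.

0.25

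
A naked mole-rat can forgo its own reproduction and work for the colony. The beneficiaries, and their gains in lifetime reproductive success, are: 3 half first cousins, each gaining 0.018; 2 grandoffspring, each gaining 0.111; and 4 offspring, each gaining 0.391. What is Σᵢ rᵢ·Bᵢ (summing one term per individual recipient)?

r to a half first cousin = 1/16 (half first cousins share one grandparent — one path of length 4: r = (1/2)^4 = 1/16).
r to a grandoffspring = 1/4 (two parent–offspring links: r = (1/2)^2 = 1/4).
r to an offspring = 0.5 (one parent–offspring link: r = (1/2)^1 = 1/2).
Summing one r·B term per recipient: 3·0.0625·0.018 + 2·0.25·0.111 + 4·0.5·0.391 = 0.840875.

0.840875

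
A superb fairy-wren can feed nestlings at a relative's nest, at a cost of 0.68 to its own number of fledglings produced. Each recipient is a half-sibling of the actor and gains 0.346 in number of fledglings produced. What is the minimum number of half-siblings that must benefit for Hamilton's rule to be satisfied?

r to a half-sibling = 1/4 (half-sibs share one parent — one path of length 2: r = (1/2)^2 = 1/4).
Hamilton's rule: n·r·B > C  ⇒  n > C/(r·B) = 0.68/(0.25·0.346) = 7.861.
The smallest integer exceeding 7.861 is 8.

8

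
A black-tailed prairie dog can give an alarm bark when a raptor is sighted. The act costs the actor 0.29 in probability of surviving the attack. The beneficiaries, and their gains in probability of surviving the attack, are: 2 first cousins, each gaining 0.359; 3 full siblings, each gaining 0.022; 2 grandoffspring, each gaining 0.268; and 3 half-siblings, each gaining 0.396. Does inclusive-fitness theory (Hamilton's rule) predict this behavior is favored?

Yes

Hamilton's rule: the trait is favored when the sum of r·B over every recipient exceeds the actor's cost C.
r to a first cousin = 1/8 (first cousins share one grandparent pair — two paths of length 4: r = 2·(1/2)^4 = 1/8).
r to a full sibling = 0.5 (full sibs share both parents — two paths of length 2: r = 2·(1/2)^2 = 1/2).
r to a grandoffspring = 1/4 (two parent–offspring links: r = (1/2)^2 = 1/4).
r to a half-sibling = 1/4 (half-sibs share one parent — one path of length 2: r = (1/2)^2 = 1/4).
Summing one r·B term per recipient: 2·0.125·0.359 + 3·0.5·0.022 + 2·0.25·0.268 + 3·0.25·0.396 = 0.55375.
0.55375 > 0.29: the indirect benefit exceeds the cost.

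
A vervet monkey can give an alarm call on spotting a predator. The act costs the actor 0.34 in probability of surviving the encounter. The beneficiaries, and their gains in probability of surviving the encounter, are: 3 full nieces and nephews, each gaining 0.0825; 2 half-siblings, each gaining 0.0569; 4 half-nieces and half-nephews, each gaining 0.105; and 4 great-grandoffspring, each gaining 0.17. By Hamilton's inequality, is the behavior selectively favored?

No

Hamilton's rule: the trait is favored when the sum of r·B over every recipient exceeds the actor's cost C.
r to a full niece or nephew = 0.25 (full aunt/uncle↔niece/nephew: two paths of length 3 through the shared grandparent pair: r = 2·(1/2)^3 = 1/4).
r to a half-sibling = 1/4 (half-sibs share one parent — one path of length 2: r = (1/2)^2 = 1/4).
r to a half-niece or half-nephew = 1/8 (half-aunt/uncle↔niece/nephew: one path of length 3: r = (1/2)^3 = 1/8).
r to a great-grandoffspring = 1/8 (three parent–offspring links: r = (1/2)^3 = 1/8).
Summing one r·B term per recipient: 3·0.25·0.0825 + 2·0.25·0.0569 + 4·0.125·0.105 + 4·0.125·0.17 = 0.227825.
0.227825 < 0.34: the indirect benefit is less than the cost.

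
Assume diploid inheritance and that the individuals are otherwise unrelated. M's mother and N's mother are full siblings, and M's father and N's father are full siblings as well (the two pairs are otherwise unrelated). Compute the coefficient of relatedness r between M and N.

Independent pedigree routes through distinct common ancestors add.
M and N are related in two ways: first cousins through their mothers (r = 1/8) and first cousins through their fathers (r = 1/8) — i.e. double first cousins.
r = 1/8 + 1/8 = 0.25.

0.25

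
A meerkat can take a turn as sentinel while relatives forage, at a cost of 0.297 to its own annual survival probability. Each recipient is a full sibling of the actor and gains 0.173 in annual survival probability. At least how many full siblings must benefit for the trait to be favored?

r to a full sibling = 1/2 (full sibs share both parents — two paths of length 2: r = 2·(1/2)^2 = 1/2).
Hamilton's rule: n·r·B > C  ⇒  n > C/(r·B) = 0.297/(0.5·0.173) = 3.434.
The smallest integer exceeding 3.434 is 4.

4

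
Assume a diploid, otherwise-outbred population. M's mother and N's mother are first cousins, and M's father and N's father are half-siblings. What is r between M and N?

Independent pedigree routes through distinct common ancestors add.
M and N are related in two ways: second cousins through their mothers (r = 1/32) and half first cousins through their fathers (r = 1/16).
r = 1/32 + 1/16 = 3/32 = 0.09375.

0.09375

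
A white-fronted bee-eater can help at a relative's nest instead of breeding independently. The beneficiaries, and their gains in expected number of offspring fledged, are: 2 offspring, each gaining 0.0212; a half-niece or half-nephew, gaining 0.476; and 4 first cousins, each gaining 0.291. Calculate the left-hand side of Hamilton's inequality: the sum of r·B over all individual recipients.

0.2262

r to an offspring = 0.5 (one parent–offspring link: r = (1/2)^1 = 1/2).
r to a half-niece or half-nephew = 1/8 (half-aunt/uncle↔niece/nephew: one path of length 3: r = (1/2)^3 = 1/8).
r to a first cousin = 1/8 (first cousins share one grandparent pair — two paths of length 4: r = 2·(1/2)^4 = 1/8).
Summing one r·B term per recipient: 2·0.5·0.0212 + 1·0.125·0.476 + 4·0.125·0.291 = 0.2262.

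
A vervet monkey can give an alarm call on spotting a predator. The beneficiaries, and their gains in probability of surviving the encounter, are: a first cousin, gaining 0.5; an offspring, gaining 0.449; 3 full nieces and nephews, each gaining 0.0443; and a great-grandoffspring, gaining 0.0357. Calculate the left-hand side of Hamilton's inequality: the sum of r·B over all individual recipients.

0.3246875

r to a first cousin = 0.125 (first cousins share one grandparent pair — two paths of length 4: r = 2·(1/2)^4 = 1/8).
r to an offspring = 0.5 (one parent–offspring link: r = (1/2)^1 = 1/2).
r to a full niece or nephew = 1/4 (full aunt/uncle↔niece/nephew: two paths of length 3 through the shared grandparent pair: r = 2·(1/2)^3 = 1/4).
r to a great-grandoffspring = 0.125 (three parent–offspring links: r = (1/2)^3 = 1/8).
Summing one r·B term per recipient: 1·0.125·0.5 + 1·0.5·0.449 + 3·0.25·0.0443 + 1·0.125·0.0357 = 0.3246875.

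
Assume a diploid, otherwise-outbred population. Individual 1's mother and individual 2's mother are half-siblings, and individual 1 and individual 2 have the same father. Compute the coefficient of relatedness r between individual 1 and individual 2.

0.3125

Relatedness sums over independent paths through distinct common ancestors.
Individual 1 and individual 2 are related in two ways: half first cousins through their mothers (r = 1/16) and half-sibs through their shared father (r = 1/4).
r = 1/16 + 1/4 = 0.3125.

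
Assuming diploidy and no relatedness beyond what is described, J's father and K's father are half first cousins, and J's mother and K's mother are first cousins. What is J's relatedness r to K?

Independent pedigree routes through distinct common ancestors add.
J and K are related in two ways: half second cousins through their fathers (r = 1/64) and second cousins through their mothers (r = 1/32).
r = 1/64 + 1/32 = 0.046875.

0.046875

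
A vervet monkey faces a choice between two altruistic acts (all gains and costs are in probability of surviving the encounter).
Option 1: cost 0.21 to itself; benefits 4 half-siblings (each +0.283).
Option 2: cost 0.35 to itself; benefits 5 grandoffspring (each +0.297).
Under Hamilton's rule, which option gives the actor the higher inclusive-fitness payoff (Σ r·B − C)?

Option 1

Option 1: r to a half-sibling = 0.25.
Option 1: Σ r·B − C = (4·0.25·0.283) − 0.21 = 0.073.
Option 2: r to a grandoffspring = 0.25.
Option 2: Σ r·B − C = (5·0.25·0.297) − 0.35 = 0.02125.
Option 1 has the higher net inclusive-fitness payoff.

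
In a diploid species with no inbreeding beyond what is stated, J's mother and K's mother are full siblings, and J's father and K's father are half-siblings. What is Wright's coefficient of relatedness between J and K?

Relatedness sums over independent paths through distinct common ancestors.
J and K are related in two ways: first cousins through their mothers (r = 1/8) and half first cousins through their fathers (r = 1/16).
r = 1/8 + 1/16 = 3/16 = 0.1875.

0.1875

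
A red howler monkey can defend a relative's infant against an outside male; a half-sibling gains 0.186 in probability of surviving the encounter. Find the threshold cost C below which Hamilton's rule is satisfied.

0.0465

r to a half-sibling = 0.25 (half-sibs share one parent — one path of length 2: r = (1/2)^2 = 1/4).
Hamilton's rule: n·r·B > C, so the trait is favored while C < n·r·B = 1·0.25·0.186 = 0.0465.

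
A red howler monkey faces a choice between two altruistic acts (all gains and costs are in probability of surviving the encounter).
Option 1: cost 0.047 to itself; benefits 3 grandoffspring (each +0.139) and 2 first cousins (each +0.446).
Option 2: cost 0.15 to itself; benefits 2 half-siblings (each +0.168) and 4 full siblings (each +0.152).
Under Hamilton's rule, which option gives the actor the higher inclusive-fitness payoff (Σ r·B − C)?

Option 2

Option 1: r to a grandoffspring = 0.25.
Option 1: r to a first cousin = 0.125.
Option 1: Σ r·B − C = (3·0.25·0.139 + 2·0.125·0.446) − 0.047 = 0.16875.
Option 2: r to a half-sibling = 0.25.
Option 2: r to a full sibling = 0.5.
Option 2: Σ r·B − C = (2·0.25·0.168 + 4·0.5·0.152) − 0.15 = 0.238.
Option 2 has the higher net inclusive-fitness payoff.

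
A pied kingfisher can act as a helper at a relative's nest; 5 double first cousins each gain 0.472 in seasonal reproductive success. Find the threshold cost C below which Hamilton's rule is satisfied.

r to a double first cousin = 0.25 (double first cousins share both grandparent pairs — four paths of length 4: r = 4·(1/2)^4 = 1/4).
Hamilton's rule: n·r·B > C, so the trait is favored while C < n·r·B = 5·0.25·0.472 = 0.59.

0.59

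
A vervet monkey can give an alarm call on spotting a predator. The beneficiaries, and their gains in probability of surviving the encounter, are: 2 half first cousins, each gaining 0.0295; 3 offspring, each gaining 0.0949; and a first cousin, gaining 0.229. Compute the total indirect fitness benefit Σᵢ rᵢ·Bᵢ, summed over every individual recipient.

r to a half first cousin = 1/16 (half first cousins share one grandparent — one path of length 4: r = (1/2)^4 = 1/16).
r to an offspring = 0.5 (one parent–offspring link: r = (1/2)^1 = 1/2).
r to a first cousin = 0.125 (first cousins share one grandparent pair — two paths of length 4: r = 2·(1/2)^4 = 1/8).
Summing one r·B term per recipient: 2·0.0625·0.0295 + 3·0.5·0.0949 + 1·0.125·0.229 = 0.1746625.

0.1746625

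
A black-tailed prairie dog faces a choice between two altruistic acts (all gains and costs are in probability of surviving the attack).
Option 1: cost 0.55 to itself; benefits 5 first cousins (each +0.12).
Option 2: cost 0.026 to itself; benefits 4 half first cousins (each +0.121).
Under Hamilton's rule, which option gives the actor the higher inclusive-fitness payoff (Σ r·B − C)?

Option 2

Option 1: r to a first cousin = 0.125.
Option 1: Σ r·B − C = (5·0.125·0.12) − 0.55 = -0.475.
Option 2: r to a half first cousin = 0.0625.
Option 2: Σ r·B − C = (4·0.0625·0.121) − 0.026 = 0.00425.
Option 2 has the higher net inclusive-fitness payoff.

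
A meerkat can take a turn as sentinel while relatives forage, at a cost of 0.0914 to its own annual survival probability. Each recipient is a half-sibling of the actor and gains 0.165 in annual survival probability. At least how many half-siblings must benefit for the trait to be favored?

r to a half-sibling = 1/4 (half-sibs share one parent — one path of length 2: r = (1/2)^2 = 1/4).
Hamilton's rule: n·r·B > C  ⇒  n > C/(r·B) = 0.0914/(0.25·0.165) = 2.216.
The smallest integer exceeding 2.216 is 3.

3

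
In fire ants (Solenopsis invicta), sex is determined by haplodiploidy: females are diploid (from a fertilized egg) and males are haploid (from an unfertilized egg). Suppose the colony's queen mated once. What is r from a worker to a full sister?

0.75

Haplodiploid full sisters inherit their father's entire haploid genome identically (contributing 1/2) and on average half of their mother's contribution (1/2 · 1/2 = 1/4); r = 1/2 + 1/4 = 3/4.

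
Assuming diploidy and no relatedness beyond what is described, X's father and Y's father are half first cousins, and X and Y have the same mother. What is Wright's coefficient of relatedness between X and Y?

Wright's path rule: contributions from independent ancestry routes add.
X and Y are related in two ways: half second cousins through their fathers (r = 1/64) and half-sibs through their shared mother (r = 1/4).
r = 1/64 + 1/4 = 17/64 = 0.265625.

0.265625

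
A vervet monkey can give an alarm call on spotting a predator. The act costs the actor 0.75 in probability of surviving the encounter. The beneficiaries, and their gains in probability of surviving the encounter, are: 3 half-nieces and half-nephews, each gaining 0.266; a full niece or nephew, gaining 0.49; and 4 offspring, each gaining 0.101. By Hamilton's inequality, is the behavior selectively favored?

No

Hamilton's rule: the trait is favored when the sum of r·B over every recipient exceeds the actor's cost C.
r to a half-niece or half-nephew = 1/8 (half-aunt/uncle↔niece/nephew: one path of length 3: r = (1/2)^3 = 1/8).
r to a full niece or nephew = 1/4 (full aunt/uncle↔niece/nephew: two paths of length 3 through the shared grandparent pair: r = 2·(1/2)^3 = 1/4).
r to an offspring = 1/2 (one parent–offspring link: r = (1/2)^1 = 1/2).
Summing one r·B term per recipient: 3·0.125·0.266 + 1·0.25·0.49 + 4·0.5·0.101 = 0.42425.
0.42425 < 0.75: the indirect benefit is less than the cost.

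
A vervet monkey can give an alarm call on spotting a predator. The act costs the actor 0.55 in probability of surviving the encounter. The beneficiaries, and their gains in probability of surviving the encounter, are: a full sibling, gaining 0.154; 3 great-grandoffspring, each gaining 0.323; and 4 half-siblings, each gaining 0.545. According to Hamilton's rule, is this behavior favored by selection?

Yes

Hamilton's rule: the trait is favored when the sum of r·B over every recipient exceeds the actor's cost C.
r to a full sibling = 0.5 (full sibs share both parents — two paths of length 2: r = 2·(1/2)^2 = 1/2).
r to a great-grandoffspring = 0.125 (three parent–offspring links: r = (1/2)^3 = 1/8).
r to a half-sibling = 1/4 (half-sibs share one parent — one path of length 2: r = (1/2)^2 = 1/4).
Summing one r·B term per recipient: 1·0.5·0.154 + 3·0.125·0.323 + 4·0.25·0.545 = 0.743125.
0.743125 > 0.55: the indirect benefit exceeds the cost.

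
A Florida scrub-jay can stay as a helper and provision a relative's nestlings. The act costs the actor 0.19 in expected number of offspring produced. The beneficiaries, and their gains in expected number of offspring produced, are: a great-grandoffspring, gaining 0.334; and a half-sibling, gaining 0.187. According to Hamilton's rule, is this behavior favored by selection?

Hamilton's rule: the trait is favored when the sum of r·B over every recipient exceeds the actor's cost C.
r to a great-grandoffspring = 0.125 (three parent–offspring links: r = (1/2)^3 = 1/8).
r to a half-sibling = 0.25 (half-sibs share one parent — one path of length 2: r = (1/2)^2 = 1/4).
Summing one r·B term per recipient: 1·0.125·0.334 + 1·0.25·0.187 = 0.0885.
0.0885 < 0.19: the indirect benefit is less than the cost.

No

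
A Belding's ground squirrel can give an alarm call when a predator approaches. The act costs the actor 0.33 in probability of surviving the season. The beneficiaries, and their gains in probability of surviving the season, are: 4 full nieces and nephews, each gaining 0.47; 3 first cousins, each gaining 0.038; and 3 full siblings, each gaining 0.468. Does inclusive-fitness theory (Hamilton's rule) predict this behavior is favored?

Yes

Hamilton's rule: the trait is favored when the sum of r·B over every recipient exceeds the actor's cost C.
r to a full niece or nephew = 1/4 (full aunt/uncle↔niece/nephew: two paths of length 3 through the shared grandparent pair: r = 2·(1/2)^3 = 1/4).
r to a first cousin = 0.125 (first cousins share one grandparent pair — two paths of length 4: r = 2·(1/2)^4 = 1/8).
r to a full sibling = 1/2 (full sibs share both parents — two paths of length 2: r = 2·(1/2)^2 = 1/2).
Summing one r·B term per recipient: 4·0.25·0.47 + 3·0.125·0.038 + 3·0.5·0.468 = 1.18625.
1.18625 > 0.33: the indirect benefit exceeds the cost.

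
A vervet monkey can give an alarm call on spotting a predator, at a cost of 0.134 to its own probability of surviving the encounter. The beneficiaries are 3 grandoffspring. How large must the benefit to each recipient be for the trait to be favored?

0.1787

r to a grandoffspring = 0.25 (two parent–offspring links: r = (1/2)^2 = 1/4).
Hamilton's rule with n recipients of equal r: n·r·B > C, so B > C/(n·r) = 0.134/(3·0.25) = 0.1787.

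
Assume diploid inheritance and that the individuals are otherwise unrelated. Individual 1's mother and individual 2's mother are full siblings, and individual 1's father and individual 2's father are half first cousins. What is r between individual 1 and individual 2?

0.140625

Relatedness sums over independent paths through distinct common ancestors.
Individual 1 and individual 2 are related in two ways: first cousins through their mothers (r = 1/8) and half second cousins through their fathers (r = 1/64).
r = 1/8 + 1/64 = 0.140625.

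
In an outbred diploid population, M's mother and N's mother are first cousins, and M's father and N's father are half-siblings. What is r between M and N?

With two independent routes of shared ancestry, r is the sum of the two contributions.
M and N are related in two ways: second cousins through their mothers (r = 1/32) and half first cousins through their fathers (r = 1/16).
r = 1/32 + 1/16 = 3/32 = 0.09375.

0.09375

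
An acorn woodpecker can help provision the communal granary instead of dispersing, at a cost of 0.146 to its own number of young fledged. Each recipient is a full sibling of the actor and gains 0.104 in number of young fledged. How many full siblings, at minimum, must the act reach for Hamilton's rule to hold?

3

r to a full sibling = 1/2 (full sibs share both parents — two paths of length 2: r = 2·(1/2)^2 = 1/2).
Hamilton's rule: n·r·B > C  ⇒  n > C/(r·B) = 0.146/(0.5·0.104) = 2.808.
The smallest integer exceeding 2.808 is 3.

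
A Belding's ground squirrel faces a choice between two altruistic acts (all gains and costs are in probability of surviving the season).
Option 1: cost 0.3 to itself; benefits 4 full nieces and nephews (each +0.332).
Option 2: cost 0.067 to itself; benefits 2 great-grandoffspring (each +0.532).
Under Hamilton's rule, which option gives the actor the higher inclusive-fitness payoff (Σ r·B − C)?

Option 2

Option 1: r to a full niece or nephew = 0.25.
Option 1: Σ r·B − C = (4·0.25·0.332) − 0.3 = 0.032.
Option 2: r to a great-grandoffspring = 0.125.
Option 2: Σ r·B − C = (2·0.125·0.532) − 0.067 = 0.066.
Option 2 has the higher net inclusive-fitness payoff.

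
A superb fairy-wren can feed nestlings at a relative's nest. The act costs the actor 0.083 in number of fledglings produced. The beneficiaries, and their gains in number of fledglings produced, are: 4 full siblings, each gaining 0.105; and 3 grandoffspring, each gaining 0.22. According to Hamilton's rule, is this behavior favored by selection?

Yes

Hamilton's rule: the trait is favored when the sum of r·B over every recipient exceeds the actor's cost C.
r to a full sibling = 0.5 (full sibs share both parents — two paths of length 2: r = 2·(1/2)^2 = 1/2).
r to a grandoffspring = 0.25 (two parent–offspring links: r = (1/2)^2 = 1/4).
Summing one r·B term per recipient: 4·0.5·0.105 + 3·0.25·0.22 = 0.375.
0.375 > 0.083: the indirect benefit exceeds the cost.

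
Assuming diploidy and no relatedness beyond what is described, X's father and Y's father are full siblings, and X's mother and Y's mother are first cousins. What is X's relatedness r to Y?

Independent pedigree routes through distinct common ancestors add.
X and Y are related in two ways: first cousins through their fathers (r = 1/8) and second cousins through their mothers (r = 1/32).
r = 1/8 + 1/32 = 0.15625.

0.15625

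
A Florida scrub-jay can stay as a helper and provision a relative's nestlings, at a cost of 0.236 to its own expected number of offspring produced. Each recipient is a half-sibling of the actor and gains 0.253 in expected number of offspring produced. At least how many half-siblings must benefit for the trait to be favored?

r to a half-sibling = 0.25 (half-sibs share one parent — one path of length 2: r = (1/2)^2 = 1/4).
Hamilton's rule: n·r·B > C  ⇒  n > C/(r·B) = 0.236/(0.25·0.253) = 3.731.
The smallest integer exceeding 3.731 is 4.

4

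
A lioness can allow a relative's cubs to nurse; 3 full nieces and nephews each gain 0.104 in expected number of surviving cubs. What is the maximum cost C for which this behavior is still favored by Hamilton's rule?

0.078

r to a full niece or nephew = 1/4 (full aunt/uncle↔niece/nephew: two paths of length 3 through the shared grandparent pair: r = 2·(1/2)^3 = 1/4).
Hamilton's rule: n·r·B > C, so the trait is favored while C < n·r·B = 3·0.25·0.104 = 0.078.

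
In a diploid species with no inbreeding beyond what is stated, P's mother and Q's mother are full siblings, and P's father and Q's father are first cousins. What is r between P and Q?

0.15625

Wright's path rule: contributions from independent ancestry routes add.
P and Q are related in two ways: first cousins through their mothers (r = 1/8) and second cousins through their fathers (r = 1/32).
r = 1/8 + 1/32 = 5/32 = 0.15625.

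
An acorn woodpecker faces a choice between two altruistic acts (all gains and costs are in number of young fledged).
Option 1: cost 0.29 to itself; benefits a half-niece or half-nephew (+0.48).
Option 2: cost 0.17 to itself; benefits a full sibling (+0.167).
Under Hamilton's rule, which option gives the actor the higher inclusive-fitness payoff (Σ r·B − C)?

Option 2

Option 1: r to a half-niece or half-nephew = 0.125.
Option 1: Σ r·B − C = (1·0.125·0.48) − 0.29 = -0.23.
Option 2: r to a full sibling = 0.5.
Option 2: Σ r·B − C = (1·0.5·0.167) − 0.17 = -0.0865.
Option 2 has the higher net inclusive-fitness payoff.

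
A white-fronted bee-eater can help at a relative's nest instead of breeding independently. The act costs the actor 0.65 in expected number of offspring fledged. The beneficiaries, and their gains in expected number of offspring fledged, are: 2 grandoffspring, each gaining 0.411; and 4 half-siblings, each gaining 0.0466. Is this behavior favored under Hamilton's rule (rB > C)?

Hamilton's rule: the trait is favored when the sum of r·B over every recipient exceeds the actor's cost C.
r to a grandoffspring = 1/4 (two parent–offspring links: r = (1/2)^2 = 1/4).
r to a half-sibling = 0.25 (half-sibs share one parent — one path of length 2: r = (1/2)^2 = 1/4).
Summing one r·B term per recipient: 2·0.25·0.411 + 4·0.25·0.0466 = 0.2521.
0.2521 < 0.65: the indirect benefit is less than the cost.

No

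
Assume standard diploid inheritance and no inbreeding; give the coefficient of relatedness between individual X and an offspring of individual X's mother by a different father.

0.25

Each parent–offspring link contributes a factor of 1/2, and independent paths through distinct common ancestors add.
Half-sibs share one parent — one path of length 2: r = (1/2)^2 = 1/4.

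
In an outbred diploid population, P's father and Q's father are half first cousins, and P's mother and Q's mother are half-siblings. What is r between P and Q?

0.078125

Relatedness sums over independent paths through distinct common ancestors.
P and Q are related in two ways: half second cousins through their fathers (r = 1/64) and half first cousins through their mothers (r = 1/16).
r = 1/64 + 1/16 = 5/64 = 0.078125.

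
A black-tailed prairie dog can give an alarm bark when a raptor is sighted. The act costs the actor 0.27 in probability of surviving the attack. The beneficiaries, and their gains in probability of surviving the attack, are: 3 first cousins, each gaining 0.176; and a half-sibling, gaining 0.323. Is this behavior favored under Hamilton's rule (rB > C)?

Hamilton's rule: the trait is favored when the sum of r·B over every recipient exceeds the actor's cost C.
r to a first cousin = 0.125 (first cousins share one grandparent pair — two paths of length 4: r = 2·(1/2)^4 = 1/8).
r to a half-sibling = 1/4 (half-sibs share one parent — one path of length 2: r = (1/2)^2 = 1/4).
Summing one r·B term per recipient: 3·0.125·0.176 + 1·0.25·0.323 = 0.14675.
0.14675 < 0.27: the indirect benefit is less than the cost.

No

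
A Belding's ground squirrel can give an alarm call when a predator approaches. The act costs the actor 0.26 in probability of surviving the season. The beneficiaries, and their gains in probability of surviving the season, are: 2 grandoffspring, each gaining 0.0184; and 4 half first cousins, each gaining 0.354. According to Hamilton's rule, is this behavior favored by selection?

Hamilton's rule: the trait is favored when the sum of r·B over every recipient exceeds the actor's cost C.
r to a grandoffspring = 0.25 (two parent–offspring links: r = (1/2)^2 = 1/4).
r to a half first cousin = 0.0625 (half first cousins share one grandparent — one path of length 4: r = (1/2)^4 = 1/16).
Summing one r·B term per recipient: 2·0.25·0.0184 + 4·0.0625·0.354 = 0.0977.
0.0977 < 0.26: the indirect benefit is less than the cost.

No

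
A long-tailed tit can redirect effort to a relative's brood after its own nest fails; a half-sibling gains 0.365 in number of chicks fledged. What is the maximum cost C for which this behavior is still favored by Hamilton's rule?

r to a half-sibling = 1/4 (half-sibs share one parent — one path of length 2: r = (1/2)^2 = 1/4).
Hamilton's rule: n·r·B > C, so the trait is favored while C < n·r·B = 1·0.25·0.365 = 0.09125.

0.09125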